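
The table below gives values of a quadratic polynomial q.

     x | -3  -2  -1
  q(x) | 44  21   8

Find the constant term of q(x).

5

Write q(x) = ax^2 + bx + c. Substituting each data point gives a linear system:
  9a - 3b + c = 44
  4a - 2b + c = 21
  a - b + c = 8
Solving the system yields a = 5, b = 2, c = 5.
So q(x) = 5x² + 2x + 5.
The constant term is 5.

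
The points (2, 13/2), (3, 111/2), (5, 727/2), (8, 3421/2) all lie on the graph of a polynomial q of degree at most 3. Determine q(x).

q(x) = 4x^3 - 5x^2 - 2x - 3/2

Write q(x) = ax^3 + bx^2 + cx + d. Substituting each data point gives a linear system:
  8a + 4b + 2c + d = 13/2
  27a + 9b + 3c + d = 111/2
  125a + 25b + 5c + d = 727/2
  512a + 64b + 8c + d = 3421/2
Solving the system yields a = 4, b = -5, c = -2, d = -3/2.
So q(x) = 4x^3 - 5x^2 - 2x - 3/2.
Check: q(2) = 13/2. ✓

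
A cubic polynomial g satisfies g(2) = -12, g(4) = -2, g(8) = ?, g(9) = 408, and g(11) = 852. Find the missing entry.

258

The 4 known points determine the degree-3 polynomial uniquely.
Write g(x) = ax^3 + bx^2 + cx + d. Substituting each data point gives a linear system:
  8a + 4b + 2c + d = -12
  64a + 16b + 4c + d = -2
  729a + 81b + 9c + d = 408
  1331a + 121b + 11c + d = 852
Solving the system yields a = 1, b = -4, c = 1, d = -6.
So g(x) = x^3 - 4x^2 + x - 6.
Then g(8) = 258.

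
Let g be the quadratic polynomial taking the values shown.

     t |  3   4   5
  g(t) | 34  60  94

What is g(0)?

Write g(t) = at^2 + bt + c. Substituting each data point gives a linear system:
  9a + 3b + c = 34
  16a + 4b + c = 60
  25a + 5b + c = 94
Solving the system yields a = 4, b = -2, c = 4.
So g(t) = 4t^2 - 2t + 4.
Then g(0) = 4.

4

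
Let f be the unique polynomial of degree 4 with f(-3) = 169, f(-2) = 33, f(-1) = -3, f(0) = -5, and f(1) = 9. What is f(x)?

Write f(x) = ax^4 + bx^3 + cx^2 + dx + e. Substituting each data point gives a linear system:
  81a - 27b + 9c - 3d + e = 169
  16a - 8b + 4c - 2d + e = 33
  a - b + c - d + e = -3
  e = -5
  a + b + c + d + e = 9
Solving the system yields a = 2, b = 1, c = 6, d = 5, e = -5.
So f(x) = 2x⁴ + x³ + 6x² + 5x - 5.
Check: f(0) = -5. ✓

f(x) = 2x^4 + x^3 + 6x^2 + 5x - 5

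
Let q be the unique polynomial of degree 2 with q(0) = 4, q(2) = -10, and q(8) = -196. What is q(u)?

Write q(u) = au^2 + bu + c. Substituting each data point gives a linear system:
  c = 4
  4a + 2b + c = -10
  64a + 8b + c = -196
Solving the system yields a = -3, b = -1, c = 4.
So q(u) = -3u^2 - u + 4.
Check: q(8) = -196. ✓

q(u) = -3u^2 - u + 4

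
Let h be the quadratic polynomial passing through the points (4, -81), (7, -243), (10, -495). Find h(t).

Write h(t) = at^2 + bt + c. Substituting each data point gives a linear system:
  16a + 4b + c = -81
  49a + 7b + c = -243
  100a + 10b + c = -495
Solving the system yields a = -5, b = 1, c = -5.
So h(t) = -5t^2 + t - 5.
Check: h(7) = -243. ✓

h(t) = -5t^2 + t - 5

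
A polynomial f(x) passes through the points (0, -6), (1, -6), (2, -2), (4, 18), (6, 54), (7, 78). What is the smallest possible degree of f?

2

Divided differences on the nodes 0, 1, 2, 4, 6, 7:
  order 0: -6  -6  -2  18  54  78
  order 1: 0  4  10  18  24
  order 2: 2  2  2  2
  order 3: 0  0  0
  order 4: 0  0
  order 5: 0
The order-2 divided differences are all 2 (nonzero) and every higher order vanishes, so the data lies on a polynomial of degree exactly 2.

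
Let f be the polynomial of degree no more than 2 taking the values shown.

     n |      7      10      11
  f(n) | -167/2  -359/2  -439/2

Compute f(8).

Write f(n) = an^2 + bn + c. Substituting each data point gives a linear system:
  49a + 7b + c = -167/2
  100a + 10b + c = -359/2
  121a + 11b + c = -439/2
Solving the system yields a = -2, b = 2, c = 1/2.
So f(n) = -2n^2 + 2n + 1/2.
Then f(8) = -223/2.

-223/2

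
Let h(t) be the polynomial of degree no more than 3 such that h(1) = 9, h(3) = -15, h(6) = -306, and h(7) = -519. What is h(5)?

Write h(t) = at^3 + bt^2 + ct + d. Substituting each data point gives a linear system:
  a + b + c + d = 9
  27a + 9b + 3c + d = -15
  216a + 36b + 6c + d = -306
  343a + 49b + 7c + d = -519
Solving the system yields a = -2, b = 3, c = 2, d = 6.
So h(t) = -2t^3 + 3t^2 + 2t + 6.
Then h(5) = -159.

-159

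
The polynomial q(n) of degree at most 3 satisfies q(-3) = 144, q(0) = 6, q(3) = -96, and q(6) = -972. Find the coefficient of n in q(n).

Write q(n) = an^3 + bn^2 + cn + d. Substituting each data point gives a linear system:
  -27a + 9b - 3c + d = 144
  d = 6
  27a + 9b + 3c + d = -96
  216a + 36b + 6c + d = -972
Solving the system yields a = -5, b = 2, c = 5, d = 6.
So q(n) = -5n^3 + 2n^2 + 5n + 6.
The coefficient of n is 5.

5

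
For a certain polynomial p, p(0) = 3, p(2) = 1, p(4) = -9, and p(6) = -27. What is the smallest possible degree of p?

2

Forward differences of the values at x = 0, 2, 4, 6:
  p  : 3  1  -9  -27
  Δ  : -2  -10  -18
  Δ^2: -8  -8
  Δ^3: 0
The second differences are constant (-8) and nonzero, while all higher differences vanish, so the minimal degree is 2.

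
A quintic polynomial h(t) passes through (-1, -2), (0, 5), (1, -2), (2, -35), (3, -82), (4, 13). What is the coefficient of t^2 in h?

Write h(t) = at^5 + bt^4 + ct^3 + dt^2 + et + k. Substituting each data point gives a linear system:
  -a + b - c + d - e + k = -2
  k = 5
  a + b + c + d + e + k = -2
  32a + 16b + 8c + 4d + 2e + k = -35
  243a + 81b + 27c + 9d + 3e + k = -82
  1024a + 256b + 64c + 16d + 4e + k = 13
Solving the system yields a = 1, b = -4, c = 1, d = -3, e = -2, k = 5.
So h(t) = t^5 - 4t^4 + t^3 - 3t^2 - 2t + 5.
The coefficient of t^2 is -3.

-3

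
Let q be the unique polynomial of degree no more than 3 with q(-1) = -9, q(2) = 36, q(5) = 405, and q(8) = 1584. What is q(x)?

Write q(x) = ax^3 + bx^2 + cx + d. Substituting each data point gives a linear system:
  -a + b - c + d = -9
  8a + 4b + 2c + d = 36
  125a + 25b + 5c + d = 405
  512a + 64b + 8c + d = 1584
Solving the system yields a = 3, b = 0, c = 6, d = 0.
So q(x) = 3x^3 + 6x.
Check: q(2) = 36. ✓

q(x) = 3x^3 + 6x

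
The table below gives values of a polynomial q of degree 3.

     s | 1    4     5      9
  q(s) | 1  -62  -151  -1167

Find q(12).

-2958

Using the Lagrange interpolation formula with nodes 1, 4, 5, 9:
  L_0(s) = (s - 4)(s - 5)(s - 9) / -96
  L_1(s) = (s - 1)(s - 5)(s - 9) / 15
  L_2(s) = (s - 1)(s - 4)(s - 9) / -16
  L_3(s) = (s - 1)(s - 4)(s - 5) / 160
Then q(s) = 1·L_0(s) - 62·L_1(s) - 151·L_2(s) - 1167·L_3(s).
Expanding and collecting terms gives q(s) = -2s^3 + 3s^2 + 6s - 6.
Evaluating at s = 12: q(12) = -2958.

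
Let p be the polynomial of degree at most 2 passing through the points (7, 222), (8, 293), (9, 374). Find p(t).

Using the Lagrange interpolation formula with nodes 7, 8, 9:
  L_0(t) = (t - 8)(t - 9) / 2
  L_1(t) = (t - 7)(t - 9) / -1
  L_2(t) = (t - 7)(t - 8) / 2
Then p(t) = 222·L_0(t) + 293·L_1(t) + 374·L_2(t).
Expanding and collecting terms gives p(t) = 5t² - 4t + 5.
Check: p(9) = 374. ✓

p(t) = 5t^2 - 4t + 5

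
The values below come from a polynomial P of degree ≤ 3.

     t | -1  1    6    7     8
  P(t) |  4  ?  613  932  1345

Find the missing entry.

8

The 4 known points determine the degree-3 polynomial uniquely.
Write P(t) = at^3 + bt^2 + ct + d. Substituting each data point gives a linear system:
  -a + b - c + d = 4
  216a + 36b + 6c + d = 613
  343a + 49b + 7c + d = 932
  512a + 64b + 8c + d = 1345
Solving the system yields a = 2, b = 5, c = 0, d = 1.
So P(t) = 2t^3 + 5t^2 + 1.
Then P(1) = 8.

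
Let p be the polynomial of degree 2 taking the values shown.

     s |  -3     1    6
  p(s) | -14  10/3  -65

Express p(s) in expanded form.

p(s) = -2s^2 + (1/3)s + 5

Using the Lagrange interpolation formula with nodes -3, 1, 6:
  L_0(s) = (s - 1)(s - 6) / 36
  L_1(s) = (s + 3)(s - 6) / -20
  L_2(s) = (s + 3)(s - 1) / 45
Then p(s) = -14·L_0(s) + 10/3·L_1(s) - 65·L_2(s).
Expanding and collecting terms gives p(s) = -2s^2 + (1/3)s + 5.
Check: p(1) = 10/3. ✓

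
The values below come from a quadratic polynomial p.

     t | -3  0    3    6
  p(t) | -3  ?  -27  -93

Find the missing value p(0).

3

The 3 known points determine the degree-2 polynomial uniquely.
Write p(t) = at^2 + bt + c. Substituting each data point gives a linear system:
  9a - 3b + c = -3
  9a + 3b + c = -27
  36a + 6b + c = -93
Solving the system yields a = -2, b = -4, c = 3.
So p(t) = -2t² - 4t + 3.
Then p(0) = 3.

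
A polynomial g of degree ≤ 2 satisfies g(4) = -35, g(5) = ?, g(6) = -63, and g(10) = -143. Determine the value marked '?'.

The 3 known points determine the degree-2 polynomial uniquely.
Write g(t) = at^2 + bt + c. Substituting each data point gives a linear system:
  16a + 4b + c = -35
  36a + 6b + c = -63
  100a + 10b + c = -143
Solving the system yields a = -1, b = -4, c = -3.
So g(t) = -t^2 - 4t - 3.
Then g(5) = -48.

-48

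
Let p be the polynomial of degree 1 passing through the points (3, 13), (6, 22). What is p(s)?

Write p(s) = as + b. Substituting each data point gives a linear system:
  3a + b = 13
  6a + b = 22
Solving the system yields a = 3, b = 4.
So p(s) = 3s + 4.
Check: p(6) = 22. ✓

p(s) = 3s + 4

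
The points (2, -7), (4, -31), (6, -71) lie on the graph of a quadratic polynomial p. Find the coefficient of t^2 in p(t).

-2

Write p(t) = at^2 + bt + c. Substituting each data point gives a linear system:
  4a + 2b + c = -7
  16a + 4b + c = -31
  36a + 6b + c = -71
Solving the system yields a = -2, b = 0, c = 1.
So p(t) = -2t^2 + 1.
The leading coefficient is -2.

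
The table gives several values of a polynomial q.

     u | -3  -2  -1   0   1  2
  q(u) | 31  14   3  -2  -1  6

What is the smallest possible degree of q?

2

Forward differences of the values at u = -3, -2, -1, 0, 1, 2:
  q  : 31  14  3  -2  -1  6
  Δ  : -17  -11  -5  1  7
  Δ^2: 6  6  6  6
  Δ^3: 0  0  0
  Δ^4: 0  0
  Δ^5: 0
The second differences are constant (6) and nonzero, while all higher differences vanish, so the minimal degree is 2.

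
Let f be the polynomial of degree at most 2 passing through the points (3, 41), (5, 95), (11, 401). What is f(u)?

f(u) = 3u^2 + 3u + 5

Write f(u) = au^2 + bu + c. Substituting each data point gives a linear system:
  9a + 3b + c = 41
  25a + 5b + c = 95
  121a + 11b + c = 401
Solving the system yields a = 3, b = 3, c = 5.
So f(u) = 3u^2 + 3u + 5.
Check: f(5) = 95. ✓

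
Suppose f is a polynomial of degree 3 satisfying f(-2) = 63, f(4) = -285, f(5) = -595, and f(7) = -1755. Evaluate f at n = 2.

-25

Write f(n) = an^3 + bn^2 + cn + d. Substituting each data point gives a linear system:
  -8a + 4b - 2c + d = 63
  64a + 16b + 4c + d = -285
  125a + 25b + 5c + d = -595
  343a + 49b + 7c + d = -1755
Solving the system yields a = -6, b = 6, c = 2, d = -5.
So f(n) = -6n^3 + 6n^2 + 2n - 5.
Then f(2) = -25.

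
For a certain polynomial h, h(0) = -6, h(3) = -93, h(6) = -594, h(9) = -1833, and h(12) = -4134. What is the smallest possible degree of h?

3

Forward differences of the values at t = 0, 3, 6, 9, 12:
  h  : -6  -93  -594  -1833  -4134
  Δ  : -87  -501  -1239  -2301
  Δ^2: -414  -738  -1062
  Δ^3: -324  -324
  Δ^4: 0
The third differences are constant (-324) and nonzero, while all higher differences vanish, so the minimal degree is 3.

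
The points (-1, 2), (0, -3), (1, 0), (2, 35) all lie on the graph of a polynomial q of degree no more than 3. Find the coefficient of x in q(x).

-5

Write q(x) = ax^3 + bx^2 + cx + d. Substituting each data point gives a linear system:
  -a + b - c + d = 2
  d = -3
  a + b + c + d = 0
  8a + 4b + 2c + d = 35
Solving the system yields a = 4, b = 4, c = -5, d = -3.
So q(x) = 4x³ + 4x² - 5x - 3.
The coefficient of x is -5.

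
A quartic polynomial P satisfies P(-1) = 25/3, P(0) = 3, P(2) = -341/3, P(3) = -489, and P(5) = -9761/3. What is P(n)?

P(n) = -4n^4 - 6n^3 + (1/3)n^2 - 3n + 3

Write P(n) = an^4 + bn^3 + cn^2 + dn + e. Substituting each data point gives a linear system:
  a - b + c - d + e = 25/3
  e = 3
  16a + 8b + 4c + 2d + e = -341/3
  81a + 27b + 9c + 3d + e = -489
  625a + 125b + 25c + 5d + e = -9761/3
Solving the system yields a = -4, b = -6, c = 1/3, d = -3, e = 3.
So P(n) = -4n⁴ - 6n³ + (1/3)n² - 3n + 3.
Check: P(2) = -341/3. ✓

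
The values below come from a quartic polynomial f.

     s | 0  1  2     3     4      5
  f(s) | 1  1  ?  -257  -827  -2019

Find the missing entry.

-45

The 5 known points determine the degree-4 polynomial uniquely.
Write f(s) = as^4 + bs^3 + cs^2 + ds + e. Substituting each data point gives a linear system:
  e = 1
  a + b + c + d + e = 1
  81a + 27b + 9c + 3d + e = -257
  256a + 64b + 16c + 4d + e = -827
  625a + 125b + 25c + 5d + e = -2019
Solving the system yields a = -3, b = -2, c = 4, d = 1, e = 1.
So f(s) = -3s^4 - 2s^3 + 4s^2 + s + 1.
Then f(2) = -45.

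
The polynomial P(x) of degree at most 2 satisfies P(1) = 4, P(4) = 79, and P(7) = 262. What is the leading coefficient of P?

Write P(x) = ax^2 + bx + c. Substituting each data point gives a linear system:
  a + b + c = 4
  16a + 4b + c = 79
  49a + 7b + c = 262
Solving the system yields a = 6, b = -5, c = 3.
So P(x) = 6x^2 - 5x + 3.
The leading coefficient is 6.

6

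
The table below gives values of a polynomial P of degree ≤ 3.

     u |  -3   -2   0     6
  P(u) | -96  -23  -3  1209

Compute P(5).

Using the Lagrange interpolation formula with nodes -3, -2, 0, 6:
  L_0(u) = (u + 2)u(u - 6) / -27
  L_1(u) = (u + 3)u(u - 6) / 16
  L_2(u) = (u + 3)(u + 2)(u - 6) / -36
  L_3(u) = (u + 3)(u + 2)u / 432
Then P(u) = -96·L_0(u) - 23·L_1(u) - 3·L_2(u) + 1209·L_3(u).
Expanding and collecting terms gives P(u) = 5u^3 + 4u^2 - 2u - 3.
Evaluating at u = 5: P(5) = 712.

712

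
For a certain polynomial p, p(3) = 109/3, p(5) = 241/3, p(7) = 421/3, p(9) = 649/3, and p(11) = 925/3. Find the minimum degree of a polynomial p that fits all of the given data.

2

Forward differences of the values at t = 3, 5, 7, 9, 11:
  p  : 109/3  241/3  421/3  649/3  925/3
  Δ  : 44  60  76  92
  Δ^2: 16  16  16
  Δ^3: 0  0
  Δ^4: 0
The second differences are constant (16) and nonzero, while all higher differences vanish, so the minimal degree is 2.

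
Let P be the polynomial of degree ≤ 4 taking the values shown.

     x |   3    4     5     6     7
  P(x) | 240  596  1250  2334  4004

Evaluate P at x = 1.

14

Write P(x) = ax^4 + bx^3 + cx^2 + dx + e. Substituting each data point gives a linear system:
  81a + 27b + 9c + 3d + e = 240
  256a + 64b + 16c + 4d + e = 596
  625a + 125b + 25c + 5d + e = 1250
  1296a + 216b + 36c + 6d + e = 2334
  2401a + 343b + 49c + 7d + e = 4004
Solving the system yields a = 1, b = 4, c = 4, d = 5, e = 0.
So P(x) = x^4 + 4x^3 + 4x^2 + 5x.
Then P(1) = 14.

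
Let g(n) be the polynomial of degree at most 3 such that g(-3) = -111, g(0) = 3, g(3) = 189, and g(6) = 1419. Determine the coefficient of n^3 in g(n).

Write g(n) = an^3 + bn^2 + cn + d. Substituting each data point gives a linear system:
  -27a + 9b - 3c + d = -111
  d = 3
  27a + 9b + 3c + d = 189
  216a + 36b + 6c + d = 1419
Solving the system yields a = 6, b = 4, c = -4, d = 3.
So g(n) = 6n³ + 4n² - 4n + 3.
The leading coefficient is 6.

6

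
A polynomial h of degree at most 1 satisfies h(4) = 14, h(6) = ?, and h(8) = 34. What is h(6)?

24

The 2 known points determine the degree-1 polynomial uniquely.
Write h(u) = au + b. Substituting each data point gives a linear system:
  4a + b = 14
  8a + b = 34
Solving the system yields a = 5, b = -6.
So h(u) = 5u - 6.
Then h(6) = 24.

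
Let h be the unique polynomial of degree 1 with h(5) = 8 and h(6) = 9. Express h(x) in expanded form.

Write h(x) = ax + b. Substituting each data point gives a linear system:
  5a + b = 8
  6a + b = 9
Solving the system yields a = 1, b = 3.
So h(x) = x + 3.
Check: h(5) = 8. ✓

h(x) = x + 3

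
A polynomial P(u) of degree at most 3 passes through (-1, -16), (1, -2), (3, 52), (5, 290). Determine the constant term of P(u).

Write P(u) = au^3 + bu^2 + cu + d. Substituting each data point gives a linear system:
  -a + b - c + d = -16
  a + b + c + d = -2
  27a + 9b + 3c + d = 52
  125a + 25b + 5c + d = 290
Solving the system yields a = 3, b = -4, c = 4, d = -5.
So P(u) = 3u^3 - 4u^2 + 4u - 5.
The constant term is -5.

-5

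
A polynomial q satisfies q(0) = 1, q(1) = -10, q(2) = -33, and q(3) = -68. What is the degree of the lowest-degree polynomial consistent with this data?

Forward differences of the values at t = 0, 1, 2, 3:
  q  : 1  -10  -33  -68
  Δ  : -11  -23  -35
  Δ^2: -12  -12
  Δ^3: 0
The second differences are constant (-12) and nonzero, while all higher differences vanish, so the minimal degree is 2.

2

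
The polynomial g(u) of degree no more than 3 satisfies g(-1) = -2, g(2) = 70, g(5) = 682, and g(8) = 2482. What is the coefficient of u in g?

6

Write g(u) = au^3 + bu^2 + cu + d. Substituting each data point gives a linear system:
  -a + b - c + d = -2
  8a + 4b + 2c + d = 70
  125a + 25b + 5c + d = 682
  512a + 64b + 8c + d = 2482
Solving the system yields a = 4, b = 6, c = 6, d = 2.
So g(u) = 4u³ + 6u² + 6u + 2.
The coefficient of u is 6.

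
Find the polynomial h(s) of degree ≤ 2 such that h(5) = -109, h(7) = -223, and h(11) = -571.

h(s) = -5s^2 + 3s + 1

Write h(s) = as^2 + bs + c. Substituting each data point gives a linear system:
  25a + 5b + c = -109
  49a + 7b + c = -223
  121a + 11b + c = -571
Solving the system yields a = -5, b = 3, c = 1.
So h(s) = -5s^2 + 3s + 1.
Check: h(5) = -109. ✓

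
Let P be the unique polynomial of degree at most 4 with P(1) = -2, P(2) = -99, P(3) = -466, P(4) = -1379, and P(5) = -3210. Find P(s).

P(s) = -4s^4 - 6s^3 + s^2 + 2s + 5

Write P(s) = as^4 + bs^3 + cs^2 + ds + e. Substituting each data point gives a linear system:
  a + b + c + d + e = -2
  16a + 8b + 4c + 2d + e = -99
  81a + 27b + 9c + 3d + e = -466
  256a + 64b + 16c + 4d + e = -1379
  625a + 125b + 25c + 5d + e = -3210
Solving the system yields a = -4, b = -6, c = 1, d = 2, e = 5.
So P(s) = -4s⁴ - 6s³ + s² + 2s + 5.
Check: P(4) = -1379. ✓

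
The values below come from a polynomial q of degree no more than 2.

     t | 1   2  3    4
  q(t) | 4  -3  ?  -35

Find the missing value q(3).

-16

The 3 known points determine the degree-2 polynomial uniquely.
Write q(t) = at^2 + bt + c. Substituting each data point gives a linear system:
  a + b + c = 4
  4a + 2b + c = -3
  16a + 4b + c = -35
Solving the system yields a = -3, b = 2, c = 5.
So q(t) = -3t² + 2t + 5.
Then q(3) = -16.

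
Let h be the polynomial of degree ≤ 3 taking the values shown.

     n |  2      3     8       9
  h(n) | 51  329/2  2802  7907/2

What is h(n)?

h(n) = 5n^3 + 4n^2 - (3/2)n - 2

Using the Lagrange interpolation formula with nodes 2, 3, 8, 9:
  L_0(n) = (n - 3)(n - 8)(n - 9) / -42
  L_1(n) = (n - 2)(n - 8)(n - 9) / 30
  L_2(n) = (n - 2)(n - 3)(n - 9) / -30
  L_3(n) = (n - 2)(n - 3)(n - 8) / 42
Then h(n) = 51·L_0(n) + 329/2·L_1(n) + 2802·L_2(n) + 7907/2·L_3(n).
Expanding and collecting terms gives h(n) = 5n^3 + 4n^2 - (3/2)n - 2.
Check: h(3) = 329/2. ✓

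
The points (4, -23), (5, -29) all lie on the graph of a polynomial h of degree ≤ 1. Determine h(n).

Write h(n) = an + b. Substituting each data point gives a linear system:
  4a + b = -23
  5a + b = -29
Solving the system yields a = -6, b = 1.
So h(n) = -6n + 1.
Check: h(4) = -23. ✓

h(n) = -6n + 1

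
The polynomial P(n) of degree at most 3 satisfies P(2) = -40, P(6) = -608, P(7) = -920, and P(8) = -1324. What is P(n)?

Using the Lagrange interpolation formula with nodes 2, 6, 7, 8:
  L_0(n) = (n - 6)(n - 7)(n - 8) / -120
  L_1(n) = (n - 2)(n - 7)(n - 8) / 8
  L_2(n) = (n - 2)(n - 6)(n - 8) / -5
  L_3(n) = (n - 2)(n - 6)(n - 7) / 12
Then P(n) = -40·L_0(n) - 608·L_1(n) - 920·L_2(n) - 1324·L_3(n).
Expanding and collecting terms gives P(n) = -2n^3 - 4n^2 - 6n + 4.
Check: P(7) = -920. ✓

P(n) = -2n^3 - 4n^2 - 6n + 4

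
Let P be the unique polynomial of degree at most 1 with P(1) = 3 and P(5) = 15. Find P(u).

Using the Lagrange interpolation formula with nodes 1, 5:
  L_0(u) = (u - 5) / -4
  L_1(u) = (u - 1) / 4
Then P(u) = 3·L_0(u) + 15·L_1(u).
Expanding and collecting terms gives P(u) = 3u.
Check: P(5) = 15. ✓

P(u) = 3u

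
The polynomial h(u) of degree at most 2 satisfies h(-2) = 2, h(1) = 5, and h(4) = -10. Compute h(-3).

Forward differences of the values at u = -2, 1, 4:
  h  : 2  5  -10
  Δ  : 3  -15
  Δ^2: -18
The second differences are constant, confirming degree 2.
Interpolating (Newton forward form) and evaluating at u = -3 gives h(-3) = -3.

-3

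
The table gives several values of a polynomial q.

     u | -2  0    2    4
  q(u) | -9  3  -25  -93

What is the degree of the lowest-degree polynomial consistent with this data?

Forward differences of the values at u = -2, 0, 2, 4:
  q  : -9  3  -25  -93
  Δ  : 12  -28  -68
  Δ^2: -40  -40
  Δ^3: 0
The second differences are constant (-40) and nonzero, while all higher differences vanish, so the minimal degree is 2.

2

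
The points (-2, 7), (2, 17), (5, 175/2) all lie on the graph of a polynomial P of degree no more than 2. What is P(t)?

Write P(t) = at^2 + bt + c. Substituting each data point gives a linear system:
  4a - 2b + c = 7
  4a + 2b + c = 17
  25a + 5b + c = 175/2
Solving the system yields a = 3, b = 5/2, c = 0.
So P(t) = 3t^2 + (5/2)t.
Check: P(-2) = 7. ✓

P(t) = 3t^2 + (5/2)t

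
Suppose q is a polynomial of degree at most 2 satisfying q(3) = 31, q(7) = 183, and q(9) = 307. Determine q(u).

Write q(u) = au^2 + bu + c. Substituting each data point gives a linear system:
  9a + 3b + c = 31
  49a + 7b + c = 183
  81a + 9b + c = 307
Solving the system yields a = 4, b = -2, c = 1.
So q(u) = 4u^2 - 2u + 1.
Check: q(9) = 307. ✓

q(u) = 4u^2 - 2u + 1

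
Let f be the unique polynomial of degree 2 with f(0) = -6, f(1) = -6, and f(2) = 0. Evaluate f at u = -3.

30

Forward differences of the values at u = 0, 1, 2:
  f  : -6  -6  0
  Δ  : 0  6
  Δ^2: 6
The second differences are constant, confirming degree 2.
Interpolating (Newton forward form) and evaluating at u = -3 gives f(-3) = 30.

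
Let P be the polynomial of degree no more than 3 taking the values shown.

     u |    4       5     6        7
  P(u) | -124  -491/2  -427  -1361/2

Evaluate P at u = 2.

-13

Write P(u) = au^3 + bu^2 + cu + d. Substituting each data point gives a linear system:
  64a + 16b + 4c + d = -124
  125a + 25b + 5c + d = -491/2
  216a + 36b + 6c + d = -427
  343a + 49b + 7c + d = -1361/2
Solving the system yields a = -2, b = 0, c = 1/2, d = 2.
So P(u) = -2u^3 + (1/2)u + 2.
Then P(2) = -13.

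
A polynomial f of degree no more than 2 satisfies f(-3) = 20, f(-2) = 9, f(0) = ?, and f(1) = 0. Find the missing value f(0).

-1

The 3 known points determine the degree-2 polynomial uniquely.
Write f(u) = au^2 + bu + c. Substituting each data point gives a linear system:
  9a - 3b + c = 20
  4a - 2b + c = 9
  a + b + c = 0
Solving the system yields a = 2, b = -1, c = -1.
So f(u) = 2u^2 - u - 1.
Then f(0) = -1.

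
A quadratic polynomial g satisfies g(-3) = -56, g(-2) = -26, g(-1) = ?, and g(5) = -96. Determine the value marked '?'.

-6

The 3 known points determine the degree-2 polynomial uniquely.
Write g(t) = at^2 + bt + c. Substituting each data point gives a linear system:
  9a - 3b + c = -56
  4a - 2b + c = -26
  25a + 5b + c = -96
Solving the system yields a = -5, b = 5, c = 4.
So g(t) = -5t^2 + 5t + 4.
Then g(-1) = -6.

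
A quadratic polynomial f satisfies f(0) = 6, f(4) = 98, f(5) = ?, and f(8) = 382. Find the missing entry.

151

The 3 known points determine the degree-2 polynomial uniquely.
Write f(t) = at^2 + bt + c. Substituting each data point gives a linear system:
  c = 6
  16a + 4b + c = 98
  64a + 8b + c = 382
Solving the system yields a = 6, b = -1, c = 6.
So f(t) = 6t² - t + 6.
Then f(5) = 151.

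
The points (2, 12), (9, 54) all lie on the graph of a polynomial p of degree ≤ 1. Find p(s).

p(s) = 6s

Write p(s) = as + b. Substituting each data point gives a linear system:
  2a + b = 12
  9a + b = 54
Solving the system yields a = 6, b = 0.
So p(s) = 6s.
Check: p(2) = 12. ✓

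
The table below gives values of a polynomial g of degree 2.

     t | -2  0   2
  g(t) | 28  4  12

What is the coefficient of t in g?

Write g(t) = at^2 + bt + c. Substituting each data point gives a linear system:
  4a - 2b + c = 28
  c = 4
  4a + 2b + c = 12
Solving the system yields a = 4, b = -4, c = 4.
So g(t) = 4t^2 - 4t + 4.
The coefficient of t is -4.

-4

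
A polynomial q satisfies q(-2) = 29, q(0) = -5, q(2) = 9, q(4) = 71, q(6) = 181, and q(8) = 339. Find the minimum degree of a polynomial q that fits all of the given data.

2

Forward differences of the values at n = -2, 0, 2, 4, 6, 8:
  q  : 29  -5  9  71  181  339
  Δ  : -34  14  62  110  158
  Δ^2: 48  48  48  48
  Δ^3: 0  0  0
  Δ^4: 0  0
  Δ^5: 0
The second differences are constant (48) and nonzero, while all higher differences vanish, so the minimal degree is 2.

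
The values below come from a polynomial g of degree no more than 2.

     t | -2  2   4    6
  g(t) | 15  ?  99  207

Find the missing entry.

31

The 3 known points determine the degree-2 polynomial uniquely.
Write g(t) = at^2 + bt + c. Substituting each data point gives a linear system:
  4a - 2b + c = 15
  16a + 4b + c = 99
  36a + 6b + c = 207
Solving the system yields a = 5, b = 4, c = 3.
So g(t) = 5t² + 4t + 3.
Then g(2) = 31.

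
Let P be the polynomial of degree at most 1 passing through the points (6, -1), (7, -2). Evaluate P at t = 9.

Using the Lagrange interpolation formula with nodes 6, 7:
  L_0(t) = (t - 7) / -1
  L_1(t) = (t - 6) / 1
Then P(t) = -1·L_0(t) - 2·L_1(t).
Expanding and collecting terms gives P(t) = -t + 5.
Evaluating at t = 9: P(9) = -4.

-4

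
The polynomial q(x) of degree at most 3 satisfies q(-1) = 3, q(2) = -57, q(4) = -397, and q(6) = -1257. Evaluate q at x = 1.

Write q(x) = ax^3 + bx^2 + cx + d. Substituting each data point gives a linear system:
  -a + b - c + d = 3
  8a + 4b + 2c + d = -57
  64a + 16b + 4c + d = -397
  216a + 36b + 6c + d = -1257
Solving the system yields a = -5, b = -5, c = 0, d = 3.
So q(x) = -5x³ - 5x² + 3.
Then q(1) = -7.

-7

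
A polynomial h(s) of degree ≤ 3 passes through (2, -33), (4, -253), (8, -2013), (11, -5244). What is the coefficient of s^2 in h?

Write h(s) = as^3 + bs^2 + cs + d. Substituting each data point gives a linear system:
  8a + 4b + 2c + d = -33
  64a + 16b + 4c + d = -253
  512a + 64b + 8c + d = -2013
  1331a + 121b + 11c + d = -5244
Solving the system yields a = -4, b = 1, c = -4, d = 3.
So h(s) = -4s^3 + s^2 - 4s + 3.
The coefficient of s^2 is 1.

1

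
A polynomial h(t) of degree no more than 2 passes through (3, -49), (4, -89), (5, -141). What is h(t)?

h(t) = -6t^2 + 2t - 1

Write h(t) = at^2 + bt + c. Substituting each data point gives a linear system:
  9a + 3b + c = -49
  16a + 4b + c = -89
  25a + 5b + c = -141
Solving the system yields a = -6, b = 2, c = -1.
So h(t) = -6t^2 + 2t - 1.
Check: h(3) = -49. ✓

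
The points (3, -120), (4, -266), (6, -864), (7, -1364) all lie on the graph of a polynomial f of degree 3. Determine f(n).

f(n) = -4n^3 + n^2 - 5n - 6

Using the Lagrange interpolation formula with nodes 3, 4, 6, 7:
  L_0(n) = (n - 4)(n - 6)(n - 7) / -12
  L_1(n) = (n - 3)(n - 6)(n - 7) / 6
  L_2(n) = (n - 3)(n - 4)(n - 7) / -6
  L_3(n) = (n - 3)(n - 4)(n - 6) / 12
Then f(n) = -120·L_0(n) - 266·L_1(n) - 864·L_2(n) - 1364·L_3(n).
Expanding and collecting terms gives f(n) = -4n^3 + n^2 - 5n - 6.
Check: f(4) = -266. ✓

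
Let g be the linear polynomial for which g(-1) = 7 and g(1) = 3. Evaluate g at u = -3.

11

Using the Lagrange interpolation formula with nodes -1, 1:
  L_0(u) = (u - 1) / -2
  L_1(u) = (u + 1) / 2
Then g(u) = 7·L_0(u) + 3·L_1(u).
Expanding and collecting terms gives g(u) = -2u + 5.
Evaluating at u = -3: g(-3) = 11.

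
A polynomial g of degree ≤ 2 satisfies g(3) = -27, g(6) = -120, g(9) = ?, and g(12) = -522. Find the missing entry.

-285

The 3 known points determine the degree-2 polynomial uniquely.
Write g(t) = at^2 + bt + c. Substituting each data point gives a linear system:
  9a + 3b + c = -27
  36a + 6b + c = -120
  144a + 12b + c = -522
Solving the system yields a = -4, b = 5, c = -6.
So g(t) = -4t^2 + 5t - 6.
Then g(9) = -285.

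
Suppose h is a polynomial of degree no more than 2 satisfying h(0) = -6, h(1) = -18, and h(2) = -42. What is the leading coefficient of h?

Write h(x) = ax^2 + bx + c. Substituting each data point gives a linear system:
  c = -6
  a + b + c = -18
  4a + 2b + c = -42
Solving the system yields a = -6, b = -6, c = -6.
So h(x) = -6x^2 - 6x - 6.
The leading coefficient is -6.

-6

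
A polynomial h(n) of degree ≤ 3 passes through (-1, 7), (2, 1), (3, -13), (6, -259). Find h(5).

-131

Write h(n) = an^3 + bn^2 + cn + d. Substituting each data point gives a linear system:
  -a + b - c + d = 7
  8a + 4b + 2c + d = 1
  27a + 9b + 3c + d = -13
  216a + 36b + 6c + d = -259
Solving the system yields a = -2, b = 5, c = -1, d = -1.
So h(n) = -2n^3 + 5n^2 - n - 1.
Then h(5) = -131.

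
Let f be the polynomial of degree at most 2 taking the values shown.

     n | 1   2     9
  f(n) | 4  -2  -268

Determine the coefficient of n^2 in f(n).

-4

Write f(n) = an^2 + bn + c. Substituting each data point gives a linear system:
  a + b + c = 4
  4a + 2b + c = -2
  81a + 9b + c = -268
Solving the system yields a = -4, b = 6, c = 2.
So f(n) = -4n² + 6n + 2.
The leading coefficient is -4.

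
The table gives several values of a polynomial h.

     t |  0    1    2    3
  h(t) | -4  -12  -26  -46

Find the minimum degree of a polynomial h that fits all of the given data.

2

Forward differences of the values at t = 0, 1, 2, 3:
  h  : -4  -12  -26  -46
  Δ  : -8  -14  -20
  Δ^2: -6  -6
  Δ^3: 0
The second differences are constant (-6) and nonzero, while all higher differences vanish, so the minimal degree is 2.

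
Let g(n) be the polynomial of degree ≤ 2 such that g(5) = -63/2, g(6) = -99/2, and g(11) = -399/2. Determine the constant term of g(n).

-3/2

Write g(n) = an^2 + bn + c. Substituting each data point gives a linear system:
  25a + 5b + c = -63/2
  36a + 6b + c = -99/2
  121a + 11b + c = -399/2
Solving the system yields a = -2, b = 4, c = -3/2.
So g(n) = -2n^2 + 4n - 3/2.
The constant term is -3/2.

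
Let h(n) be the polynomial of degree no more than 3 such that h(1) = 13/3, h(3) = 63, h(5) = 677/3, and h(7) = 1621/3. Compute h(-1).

Forward differences of the values at n = 1, 3, 5, 7:
  h  : 13/3  63  677/3  1621/3
  Δ  : 176/3  488/3  944/3
  Δ^2: 104  152
  Δ^3: 48
The third differences are constant, confirming degree 3.
Interpolating (Newton forward form) and evaluating at n = -1 gives h(-1) = 5/3.

5/3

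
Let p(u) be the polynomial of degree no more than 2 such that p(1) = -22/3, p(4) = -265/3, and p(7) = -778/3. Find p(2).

Write p(u) = au^2 + bu + c. Substituting each data point gives a linear system:
  a + b + c = -22/3
  16a + 4b + c = -265/3
  49a + 7b + c = -778/3
Solving the system yields a = -5, b = -2, c = -1/3.
So p(u) = -5u^2 - 2u - 1/3.
Then p(2) = -73/3.

-73/3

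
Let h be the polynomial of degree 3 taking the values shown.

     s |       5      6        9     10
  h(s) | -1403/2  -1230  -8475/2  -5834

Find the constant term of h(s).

Write h(s) = as^3 + bs^2 + cs + d. Substituting each data point gives a linear system:
  125a + 25b + 5c + d = -1403/2
  216a + 36b + 6c + d = -1230
  729a + 81b + 9c + d = -8475/2
  1000a + 100b + 10c + d = -5834
Solving the system yields a = -6, b = 3/2, c = 1, d = 6.
So h(s) = -6s^3 + (3/2)s^2 + s + 6.
The constant term is 6.

6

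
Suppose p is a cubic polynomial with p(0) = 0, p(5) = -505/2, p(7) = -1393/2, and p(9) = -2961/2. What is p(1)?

-1/2

Write p(u) = au^3 + bu^2 + cu + d. Substituting each data point gives a linear system:
  d = 0
  125a + 25b + 5c + d = -505/2
  343a + 49b + 7c + d = -1393/2
  729a + 81b + 9c + d = -2961/2
Solving the system yields a = -2, b = -1/2, c = 2, d = 0.
So p(u) = -2u^3 - (1/2)u^2 + 2u.
Then p(1) = -1/2.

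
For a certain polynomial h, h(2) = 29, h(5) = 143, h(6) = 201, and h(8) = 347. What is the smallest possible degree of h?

2

Divided differences on the nodes 2, 5, 6, 8:
  order 0: 29  143  201  347
  order 1: 38  58  73
  order 2: 5  5
  order 3: 0
The order-2 divided differences are all 5 (nonzero) and every higher order vanishes, so the data lies on a polynomial of degree exactly 2.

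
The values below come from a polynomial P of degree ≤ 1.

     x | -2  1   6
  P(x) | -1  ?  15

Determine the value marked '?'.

5

The 2 known points determine the degree-1 polynomial uniquely.
Write P(x) = ax + b. Substituting each data point gives a linear system:
  -2a + b = -1
  6a + b = 15
Solving the system yields a = 2, b = 3.
So P(x) = 2x + 3.
Then P(1) = 5.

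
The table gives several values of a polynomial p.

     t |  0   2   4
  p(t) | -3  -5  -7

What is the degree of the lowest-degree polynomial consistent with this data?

Forward differences of the values at t = 0, 2, 4:
  p  : -3  -5  -7
  Δ  : -2  -2
  Δ^2: 0
The first differences are constant (-2) and nonzero, while all higher differences vanish, so the minimal degree is 1.

1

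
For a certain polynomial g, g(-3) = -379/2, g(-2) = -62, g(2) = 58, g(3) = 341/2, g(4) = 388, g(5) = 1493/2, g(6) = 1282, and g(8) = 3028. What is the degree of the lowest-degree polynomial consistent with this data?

3

Divided differences on the nodes -3, -2, 2, 3, 4, 5, 6, 8:
  order 0: -379/2  -62  58  341/2  388  1493/2  1282  3028
  order 1: 255/2  30  225/2  435/2  717/2  1071/2  873
  order 2: -39/2  33/2  105/2  141/2  177/2  225/2
  order 3: 6  6  6  6  6
  order 4: 0  0  0  0
  order 5: 0  0  0
  order 6: 0  0
  order 7: 0
The order-3 divided differences are all 6 (nonzero) and every higher order vanishes, so the data lies on a polynomial of degree exactly 3.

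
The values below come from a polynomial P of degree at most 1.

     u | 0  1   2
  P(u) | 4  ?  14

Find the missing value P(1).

On equispaced nodes a degree-1 polynomial has vanishing second forward difference, so
  P(0) - 2·P(1) + P(2) = 0.
Substituting the known values and solving for P(1):
  -2·P(1) = -18
  P(1) = 9.

9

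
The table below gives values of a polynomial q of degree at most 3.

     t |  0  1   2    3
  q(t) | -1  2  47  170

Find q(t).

Using the Lagrange interpolation formula with nodes 0, 1, 2, 3:
  L_0(t) = (t - 1)(t - 2)(t - 3) / -6
  L_1(t) = t(t - 2)(t - 3) / 2
  L_2(t) = t(t - 1)(t - 3) / -2
  L_3(t) = t(t - 1)(t - 2) / 6
Then q(t) = -1·L_0(t) + 2·L_1(t) + 47·L_2(t) + 170·L_3(t).
Expanding and collecting terms gives q(t) = 6t^3 + 3t^2 - 6t - 1.
Check: q(2) = 47. ✓

q(t) = 6t^3 + 3t^2 - 6t - 1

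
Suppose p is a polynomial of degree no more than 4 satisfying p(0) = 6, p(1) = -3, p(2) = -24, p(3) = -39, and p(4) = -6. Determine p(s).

Write p(s) = as^4 + bs^3 + cs^2 + ds + e. Substituting each data point gives a linear system:
  e = 6
  a + b + c + d + e = -3
  16a + 8b + 4c + 2d + e = -24
  81a + 27b + 9c + 3d + e = -39
  256a + 64b + 16c + 4d + e = -6
Solving the system yields a = 1, b = -3, c = -4, d = -3, e = 6.
So p(s) = s^4 - 3s^3 - 4s^2 - 3s + 6.
Check: p(2) = -24. ✓

p(s) = s^4 - 3s^3 - 4s^2 - 3s + 6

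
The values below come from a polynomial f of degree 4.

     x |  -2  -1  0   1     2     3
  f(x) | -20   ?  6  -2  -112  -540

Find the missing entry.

On equispaced nodes a degree-4 polynomial has vanishing fifth forward difference, so
  - f(-2) + 5·f(-1) - 10·f(0) + 10·f(1) - 5·f(2) + f(3) = 0.
Substituting the known values and solving for f(-1):
  5·f(-1) = 40
  f(-1) = 8.

8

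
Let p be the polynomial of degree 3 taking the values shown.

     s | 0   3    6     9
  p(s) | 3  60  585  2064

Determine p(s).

Using the Lagrange interpolation formula with nodes 0, 3, 6, 9:
  L_0(s) = (s - 3)(s - 6)(s - 9) / -162
  L_1(s) = s(s - 6)(s - 9) / 54
  L_2(s) = s(s - 3)(s - 9) / -54
  L_3(s) = s(s - 3)(s - 6) / 162
Then p(s) = 3·L_0(s) + 60·L_1(s) + 585·L_2(s) + 2064·L_3(s).
Expanding and collecting terms gives p(s) = 3s³ - s² - 5s + 3.
Check: p(3) = 60. ✓

p(s) = 3s^3 - s^2 - 5s + 3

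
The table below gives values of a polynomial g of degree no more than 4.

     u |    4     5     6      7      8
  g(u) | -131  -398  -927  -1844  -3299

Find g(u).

g(u) = -u^4 + u^3 + 5u^2 - 4u - 3

Using the Lagrange interpolation formula with nodes 4, 5, 6, 7, 8:
  L_0(u) = (u - 5)(u - 6)(u - 7)(u - 8) / 24
  L_1(u) = (u - 4)(u - 6)(u - 7)(u - 8) / -6
  L_2(u) = (u - 4)(u - 5)(u - 7)(u - 8) / 4
  L_3(u) = (u - 4)(u - 5)(u - 6)(u - 8) / -6
  L_4(u) = (u - 4)(u - 5)(u - 6)(u - 7) / 24
Then g(u) = -131·L_0(u) - 398·L_1(u) - 927·L_2(u) - 1844·L_3(u) - 3299·L_4(u).
Expanding and collecting terms gives g(u) = -u^4 + u^3 + 5u^2 - 4u - 3.
Check: g(4) = -131. ✓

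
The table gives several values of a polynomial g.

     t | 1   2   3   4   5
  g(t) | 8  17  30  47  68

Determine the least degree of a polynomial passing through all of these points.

Forward differences of the values at t = 1, 2, 3, 4, 5:
  g  : 8  17  30  47  68
  Δ  : 9  13  17  21
  Δ^2: 4  4  4
  Δ^3: 0  0
  Δ^4: 0
The second differences are constant (4) and nonzero, while all higher differences vanish, so the minimal degree is 2.

2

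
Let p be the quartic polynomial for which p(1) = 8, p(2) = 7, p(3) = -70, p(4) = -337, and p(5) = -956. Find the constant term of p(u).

Write p(u) = au^4 + bu^3 + cu^2 + du + e. Substituting each data point gives a linear system:
  a + b + c + d + e = 8
  16a + 8b + 4c + 2d + e = 7
  81a + 27b + 9c + 3d + e = -70
  256a + 64b + 16c + 4d + e = -337
  625a + 125b + 25c + 5d + e = -956
Solving the system yields a = -2, b = 1, c = 6, d = 4, e = -1.
So p(u) = -2u⁴ + u³ + 6u² + 4u - 1.
The constant term is -1.

-1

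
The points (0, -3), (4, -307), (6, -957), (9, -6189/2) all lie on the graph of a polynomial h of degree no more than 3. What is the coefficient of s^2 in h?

Write h(s) = as^3 + bs^2 + cs + d. Substituting each data point gives a linear system:
  d = -3
  64a + 16b + 4c + d = -307
  216a + 36b + 6c + d = -957
  729a + 81b + 9c + d = -6189/2
Solving the system yields a = -4, b = -3/2, c = -6, d = -3.
So h(s) = -4s³ - (3/2)s² - 6s - 3.
The coefficient of s^2 is -3/2.

-3/2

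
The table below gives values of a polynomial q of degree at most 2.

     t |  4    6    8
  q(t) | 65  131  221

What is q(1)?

Write q(t) = at^2 + bt + c. Substituting each data point gives a linear system:
  16a + 4b + c = 65
  36a + 6b + c = 131
  64a + 8b + c = 221
Solving the system yields a = 3, b = 3, c = 5.
So q(t) = 3t^2 + 3t + 5.
Then q(1) = 11.

11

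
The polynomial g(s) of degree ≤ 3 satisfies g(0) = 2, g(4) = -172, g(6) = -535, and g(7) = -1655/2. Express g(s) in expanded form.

g(s) = -2s^3 - 3s^2 + (1/2)s + 2

Write g(s) = as^3 + bs^2 + cs + d. Substituting each data point gives a linear system:
  d = 2
  64a + 16b + 4c + d = -172
  216a + 36b + 6c + d = -535
  343a + 49b + 7c + d = -1655/2
Solving the system yields a = -2, b = -3, c = 1/2, d = 2.
So g(s) = -2s^3 - 3s^2 + (1/2)s + 2.
Check: g(4) = -172. ✓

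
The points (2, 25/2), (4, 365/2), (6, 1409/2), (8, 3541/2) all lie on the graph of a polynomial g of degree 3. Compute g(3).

131/2

Forward differences of the values at t = 2, 4, 6, 8:
  g  : 25/2  365/2  1409/2  3541/2
  Δ  : 170  522  1066
  Δ^2: 352  544
  Δ^3: 192
The third differences are constant, confirming degree 3.
Interpolating (Newton forward form) and evaluating at t = 3 gives g(3) = 131/2.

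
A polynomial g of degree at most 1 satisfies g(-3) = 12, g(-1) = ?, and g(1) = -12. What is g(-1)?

On equispaced nodes a degree-1 polynomial has vanishing second forward difference, so
  g(-3) - 2·g(-1) + g(1) = 0.
Substituting the known values and solving for g(-1):
  -2·g(-1) = 0
  g(-1) = 0.

0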